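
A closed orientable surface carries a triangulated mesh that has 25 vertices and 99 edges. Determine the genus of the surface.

5

Every face is a triangle and each edge borders two faces, so 3F = 2·99, giving F = 66.
χ = V − E + F = 25 − 99 + 66 = -8.
For a closed orientable surface χ = 2 − 2g, so g = (2 − (-8))/2 = 5.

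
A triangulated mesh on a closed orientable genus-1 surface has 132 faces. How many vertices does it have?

66

χ = 2 − 2·1 = 0, and every face is a triangle so 3F = 2E.
E = 3·132/2 = 198. Then V = 0 + E − F = 0 + 198 − 132 = 66.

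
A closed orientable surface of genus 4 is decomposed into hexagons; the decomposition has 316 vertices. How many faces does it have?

χ = 2 − 2·4 = -6, and every face is a hexagon so 6F = 2E.
V − E + F = -6 with E = 6F/2 gives 316 − (6/2 − 1)·F = -6, so F = 161 and E = 483.

161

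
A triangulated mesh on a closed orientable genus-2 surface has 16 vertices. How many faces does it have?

χ = 2 − 2·2 = -2, and every face is a triangle so 3F = 2E.
V − E + F = -2 with E = 3F/2 gives 16 − (3/2 − 1)·F = -2, so F = 36 and E = 54.

36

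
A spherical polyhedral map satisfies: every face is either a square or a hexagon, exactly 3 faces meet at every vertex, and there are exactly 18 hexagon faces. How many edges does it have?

Let x be the number of squares; then F = 18 + x.
Edge–face incidences: 2E = 6·18 + 4·x = 108 + 4x.
Every vertex has degree 3, so 3V = 2E.
Euler: V − E + F = 2 ⇒ (2E)/3 − E + (18 + x) = 2.
Multiply by 6: 2·(2E) − 3·(2E) + 6·(18 + x) = 12, i.e. 108 + 6x − (108 + 4x) = 12.
Collecting terms: 2x = 12, so x = 6.
Then 2E = 108 + 4·6 = 132, so E = 66, V = 2E/3 = 44, F = 18 + 6 = 24.

66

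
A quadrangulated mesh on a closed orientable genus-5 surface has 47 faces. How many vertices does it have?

χ = 2 − 2·5 = -8, and every face is a square so 4F = 2E.
E = 4·47/2 = 94. Then V = -8 + E − F = -8 + 94 − 47 = 39.

39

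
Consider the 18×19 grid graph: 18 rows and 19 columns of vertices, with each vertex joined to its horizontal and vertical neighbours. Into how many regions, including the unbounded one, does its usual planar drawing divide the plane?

The grid has V = 18·19 = 342 vertices and E = 18·18 + 19·17 = 647 edges.
F = 2 − V + E = 2 − 342 + 647 = 307.

307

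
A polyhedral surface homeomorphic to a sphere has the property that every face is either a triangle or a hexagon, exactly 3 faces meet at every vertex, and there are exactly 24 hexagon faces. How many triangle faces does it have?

Let x be the number of triangles; then F = 24 + x.
Edge–face incidences: 2E = 6·24 + 3·x = 144 + 3x.
Every vertex has degree 3, so 3V = 2E.
Euler: V − E + F = 2 ⇒ (2E)/3 − E + (24 + x) = 2.
Multiply by 6: 2·(2E) − 3·(2E) + 6·(24 + x) = 12, i.e. 144 + 6x − (144 + 3x) = 12.
Collecting terms: 3x = 12, so x = 4.
Then 2E = 144 + 3·4 = 156, so E = 78, V = 2E/3 = 52, F = 24 + 4 = 28.

4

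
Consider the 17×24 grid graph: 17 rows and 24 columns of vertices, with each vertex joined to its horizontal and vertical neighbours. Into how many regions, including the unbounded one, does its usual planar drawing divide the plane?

The grid has V = 17·24 = 408 vertices and E = 17·23 + 24·16 = 775 edges.
F = 2 − V + E = 2 − 408 + 775 = 369.

369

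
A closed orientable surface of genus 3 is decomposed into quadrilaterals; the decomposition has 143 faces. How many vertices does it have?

139

χ = 2 − 2·3 = -4, and every face is a square so 4F = 2E.
E = 4·143/2 = 286. Then V = -4 + E − F = -4 + 286 − 143 = 139.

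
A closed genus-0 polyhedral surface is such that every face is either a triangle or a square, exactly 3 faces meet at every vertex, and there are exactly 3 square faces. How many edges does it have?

Let x be the number of triangles; then F = 3 + x.
Edge–face incidences: 2E = 4·3 + 3·x = 12 + 3x.
Every vertex has degree 3, so 3V = 2E.
Euler: V − E + F = 2 ⇒ (2E)/3 − E + (3 + x) = 2.
Multiply by 6: 2·(2E) − 3·(2E) + 6·(3 + x) = 12, i.e. 18 + 6x − (12 + 3x) = 12.
Collecting terms: 3x + 6 = 12, so 3x = 6, so x = 2.
Then 2E = 12 + 3·2 = 18, so E = 9, V = 2E/3 = 6, F = 3 + 2 = 5.

9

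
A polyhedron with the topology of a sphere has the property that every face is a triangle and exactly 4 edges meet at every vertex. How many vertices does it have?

6

Each face has 3 edges and each edge borders two faces, so 2E = 3F.
Each vertex has degree 4, so 4V = 2E and hence V = 3F/4.
Euler: V − E + F = 2 ⇒ (3F/4) − (3F/2) + F = 2.
Multiply by 8: (6 − 12 + 8)F = 16, i.e. 2F = 16.
So F = 8, E = 3·8/2 = 12, V = 3·8/4 = 6.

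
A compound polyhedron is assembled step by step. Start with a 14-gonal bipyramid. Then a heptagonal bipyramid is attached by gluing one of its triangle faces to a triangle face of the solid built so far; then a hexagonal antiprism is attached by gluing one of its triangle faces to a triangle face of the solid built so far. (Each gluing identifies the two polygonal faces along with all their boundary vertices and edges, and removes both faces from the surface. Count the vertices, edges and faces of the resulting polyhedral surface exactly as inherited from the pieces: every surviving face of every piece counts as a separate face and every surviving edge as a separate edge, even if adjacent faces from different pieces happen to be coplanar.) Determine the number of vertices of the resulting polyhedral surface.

31

A 14-gonal bipyramid: V=16, E=42, F=28.
Attach a heptagonal bipyramid (V=9, E=21, F=14) along a 3-gon: merge 3 vertices and 3 edges, delete both glued faces → V=22, E=60, F=40.
Attach a hexagonal antiprism (V=12, E=24, F=14) along a 3-gon: merge 3 vertices and 3 edges, delete both glued faces → V=31, E=81, F=52.
Check: V − E + F = 31 − 81 + 52 = 2.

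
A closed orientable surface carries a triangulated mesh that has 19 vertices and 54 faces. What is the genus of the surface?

5

Every face is a triangle, so 2E = 3·54 = 162, giving E = 81.
χ = V − E + F = 19 − 81 + 54 = -8.
For a closed orientable surface χ = 2 − 2g, so g = (2 − (-8))/2 = 5.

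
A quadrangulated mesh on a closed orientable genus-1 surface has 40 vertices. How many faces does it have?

40

χ = 2 − 2·1 = 0, and every face is a square so 4F = 2E.
V − E + F = 0 with E = 4F/2 gives 40 − (4/2 − 1)·F = 0, so F = 40 and E = 80.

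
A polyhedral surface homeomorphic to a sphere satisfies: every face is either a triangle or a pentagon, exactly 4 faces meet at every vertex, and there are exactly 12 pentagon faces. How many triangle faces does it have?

20

Let x be the number of triangles; then F = 12 + x.
Edge–face incidences: 2E = 5·12 + 3·x = 60 + 3x.
Every vertex has degree 4, so 4V = 2E.
Euler: V − E + F = 2 ⇒ (2E)/4 − E + (12 + x) = 2.
Multiply by 8: 2·(2E) − 4·(2E) + 8·(12 + x) = 16, i.e. 96 + 8x − 2·(60 + 3x) = 16.
Collecting terms: 2x − 24 = 16, so 2x = 40, so x = 20.
Then 2E = 60 + 3·20 = 120, so E = 60, V = 2E/4 = 30, F = 12 + 20 = 32.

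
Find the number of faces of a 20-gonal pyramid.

21

A pyramid on an n-gon base has one n-gon and n triangles: V = 20 + 1 = 21, E = 2·20 = 40, F = 20 + 1 = 21.
Check: V − E + F = 21 − 40 + 21 = 2.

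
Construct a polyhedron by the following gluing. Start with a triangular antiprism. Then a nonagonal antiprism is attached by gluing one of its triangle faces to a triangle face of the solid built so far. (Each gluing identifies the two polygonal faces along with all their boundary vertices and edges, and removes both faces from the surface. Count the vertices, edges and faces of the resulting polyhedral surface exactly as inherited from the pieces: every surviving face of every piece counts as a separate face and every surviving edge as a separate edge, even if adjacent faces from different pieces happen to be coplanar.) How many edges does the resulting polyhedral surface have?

45

A triangular antiprism: V=6, E=12, F=8.
Attach a nonagonal antiprism (V=18, E=36, F=20) along a 3-gon: merge 3 vertices and 3 edges, delete both glued faces → V=21, E=45, F=26.
Check: V − E + F = 21 − 45 + 26 = 2.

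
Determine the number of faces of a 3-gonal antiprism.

8

An antiprism on an n-gon has two n-gon caps and 2n triangles: V = 2·3 = 6, E = 4·3 = 12, F = 2·3 + 2 = 8.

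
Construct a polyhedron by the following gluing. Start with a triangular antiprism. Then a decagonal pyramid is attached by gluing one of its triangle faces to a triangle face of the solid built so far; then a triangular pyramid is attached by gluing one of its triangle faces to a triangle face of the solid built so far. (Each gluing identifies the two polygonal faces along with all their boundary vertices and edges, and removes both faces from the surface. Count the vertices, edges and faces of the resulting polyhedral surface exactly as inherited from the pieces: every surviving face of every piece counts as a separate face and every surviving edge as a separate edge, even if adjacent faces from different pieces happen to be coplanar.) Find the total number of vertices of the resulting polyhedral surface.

A triangular antiprism: V=6, E=12, F=8.
Attach a decagonal pyramid (V=11, E=20, F=11) along a 3-gon: merge 3 vertices and 3 edges, delete both glued faces → V=14, E=29, F=17.
Attach a triangular pyramid (V=4, E=6, F=4) along a 3-gon: merge 3 vertices and 3 edges, delete both glued faces → V=15, E=32, F=19.
Check: V − E + F = 15 − 32 + 19 = 2.

15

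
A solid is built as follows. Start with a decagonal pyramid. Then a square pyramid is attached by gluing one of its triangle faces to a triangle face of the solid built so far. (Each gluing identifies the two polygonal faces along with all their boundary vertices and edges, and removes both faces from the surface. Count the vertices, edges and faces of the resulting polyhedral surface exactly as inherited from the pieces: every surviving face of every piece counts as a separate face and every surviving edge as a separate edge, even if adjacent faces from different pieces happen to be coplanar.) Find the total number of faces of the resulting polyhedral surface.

A decagonal pyramid: V=11, E=20, F=11.
Attach a square pyramid (V=5, E=8, F=5) along a 3-gon: merge 3 vertices and 3 edges, delete both glued faces → V=13, E=25, F=14.
Check: V − E + F = 13 − 25 + 14 = 2.

14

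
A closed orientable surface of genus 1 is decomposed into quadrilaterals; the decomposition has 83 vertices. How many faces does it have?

χ = 2 − 2·1 = 0, and every face is a square so 4F = 2E.
V − E + F = 0 with E = 4F/2 gives 83 − (4/2 − 1)·F = 0, so F = 83 and E = 166.

83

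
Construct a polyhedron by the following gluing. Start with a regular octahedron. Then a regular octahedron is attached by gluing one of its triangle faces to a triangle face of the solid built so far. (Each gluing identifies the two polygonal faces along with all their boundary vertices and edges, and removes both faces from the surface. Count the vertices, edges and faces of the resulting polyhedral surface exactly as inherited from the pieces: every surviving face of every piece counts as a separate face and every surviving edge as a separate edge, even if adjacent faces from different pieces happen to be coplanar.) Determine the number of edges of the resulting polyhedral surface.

21

A regular octahedron: V=6, E=12, F=8.
Attach a regular octahedron (V=6, E=12, F=8) along a 3-gon: merge 3 vertices and 3 edges, delete both glued faces → V=9, E=21, F=14.
Check: V − E + F = 9 − 21 + 14 = 2.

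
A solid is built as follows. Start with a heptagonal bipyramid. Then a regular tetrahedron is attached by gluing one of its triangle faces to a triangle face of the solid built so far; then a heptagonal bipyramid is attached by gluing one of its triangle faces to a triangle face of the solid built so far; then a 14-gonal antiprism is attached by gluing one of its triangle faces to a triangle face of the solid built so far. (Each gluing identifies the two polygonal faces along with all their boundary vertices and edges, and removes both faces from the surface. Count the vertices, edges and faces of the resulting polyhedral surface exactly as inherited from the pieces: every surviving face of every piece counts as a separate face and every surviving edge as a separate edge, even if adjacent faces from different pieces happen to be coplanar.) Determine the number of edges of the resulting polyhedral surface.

95

A heptagonal bipyramid: V=9, E=21, F=14.
Attach a regular tetrahedron (V=4, E=6, F=4) along a 3-gon: merge 3 vertices and 3 edges, delete both glued faces → V=10, E=24, F=16.
Attach a heptagonal bipyramid (V=9, E=21, F=14) along a 3-gon: merge 3 vertices and 3 edges, delete both glued faces → V=16, E=42, F=28.
Attach a 14-gonal antiprism (V=28, E=56, F=30) along a 3-gon: merge 3 vertices and 3 edges, delete both glued faces → V=41, E=95, F=56.
Check: V − E + F = 41 − 95 + 56 = 2.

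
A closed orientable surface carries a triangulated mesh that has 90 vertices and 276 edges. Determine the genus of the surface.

2

Every face is a triangle and each edge borders two faces, so 3F = 2·276, giving F = 184.
χ = V − E + F = 90 − 276 + 184 = -2.
For a closed orientable surface χ = 2 − 2g, so g = (2 − (-2))/2 = 2.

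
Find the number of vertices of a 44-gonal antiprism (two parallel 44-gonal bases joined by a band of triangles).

An antiprism on an n-gon has two n-gon caps and 2n triangles: V = 2·44 = 88, E = 4·44 = 176, F = 2·44 + 2 = 90.
Check: V − E + F = 88 − 176 + 90 = 2.

88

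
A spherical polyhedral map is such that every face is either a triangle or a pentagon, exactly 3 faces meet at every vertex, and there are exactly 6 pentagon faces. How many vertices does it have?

Let x be the number of triangles; then F = 6 + x.
Edge–face incidences: 2E = 5·6 + 3·x = 30 + 3x.
Every vertex has degree 3, so 3V = 2E.
Euler: V − E + F = 2 ⇒ (2E)/3 − E + (6 + x) = 2.
Multiply by 6: 2·(2E) − 3·(2E) + 6·(6 + x) = 12, i.e. 36 + 6x − (30 + 3x) = 12.
Collecting terms: 3x + 6 = 12, so 3x = 6, so x = 2.
Then 2E = 30 + 3·2 = 36, so E = 18, V = 2E/3 = 12, F = 6 + 2 = 8.

12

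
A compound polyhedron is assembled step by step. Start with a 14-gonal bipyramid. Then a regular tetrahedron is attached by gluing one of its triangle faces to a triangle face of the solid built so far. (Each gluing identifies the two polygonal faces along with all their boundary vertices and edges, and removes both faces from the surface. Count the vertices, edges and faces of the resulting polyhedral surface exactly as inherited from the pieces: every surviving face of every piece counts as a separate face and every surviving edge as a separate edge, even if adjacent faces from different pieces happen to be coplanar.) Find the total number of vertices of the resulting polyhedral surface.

17

A 14-gonal bipyramid: V=16, E=42, F=28.
Attach a regular tetrahedron (V=4, E=6, F=4) along a 3-gon: merge 3 vertices and 3 edges, delete both glued faces → V=17, E=45, F=30.
Check: V − E + F = 17 − 45 + 30 = 2.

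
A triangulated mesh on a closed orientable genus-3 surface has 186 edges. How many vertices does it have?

58

χ = 2 − 2·3 = -4, and every face is a triangle so 3F = 2E.
F = 2E/3 = 124. Then V = -4 + E − F = -4 + 186 − 124 = 58.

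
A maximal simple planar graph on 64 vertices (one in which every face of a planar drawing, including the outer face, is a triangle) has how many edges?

186

In a plane triangulation 3F = 2E and V − E + F = 2, so E = 3V − 6 = 3·64 − 6 = 186.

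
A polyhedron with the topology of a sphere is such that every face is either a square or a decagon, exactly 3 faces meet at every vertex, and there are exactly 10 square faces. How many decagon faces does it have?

Let x be the number of decagons; then F = 10 + x.
Edge–face incidences: 2E = 4·10 + 10·x = 40 + 10x.
Every vertex has degree 3, so 3V = 2E.
Euler: V − E + F = 2 ⇒ (2E)/3 − E + (10 + x) = 2.
Multiply by 6: 2·(2E) − 3·(2E) + 6·(10 + x) = 12, i.e. 60 + 6x − (40 + 10x) = 12.
Collecting terms: −4x + 20 = 12, so −4x = −8, so x = 2.
Then 2E = 40 + 10·2 = 60, so E = 30, V = 2E/3 = 20, F = 10 + 2 = 12.

2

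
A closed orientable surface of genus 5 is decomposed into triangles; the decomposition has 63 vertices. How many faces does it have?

142

χ = 2 − 2·5 = -8, and every face is a triangle so 3F = 2E.
V − E + F = -8 with E = 3F/2 gives 63 − (3/2 − 1)·F = -8, so F = 142 and E = 213.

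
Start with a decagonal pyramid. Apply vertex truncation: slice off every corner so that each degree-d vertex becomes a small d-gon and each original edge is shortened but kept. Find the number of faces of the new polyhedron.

The base solid has V = 11, E = 20, F = 11.
Truncation replaces each original edge-end by a new vertex, so V′ = 2E = 40.
Each original edge survives, and each old vertex of degree d contributes d new edges; summing degrees gives Σd = 2E, so E′ = E + 2E = 3E = 60.
Each original face survives and each original vertex becomes one new face: F′ = F + V = 22.

22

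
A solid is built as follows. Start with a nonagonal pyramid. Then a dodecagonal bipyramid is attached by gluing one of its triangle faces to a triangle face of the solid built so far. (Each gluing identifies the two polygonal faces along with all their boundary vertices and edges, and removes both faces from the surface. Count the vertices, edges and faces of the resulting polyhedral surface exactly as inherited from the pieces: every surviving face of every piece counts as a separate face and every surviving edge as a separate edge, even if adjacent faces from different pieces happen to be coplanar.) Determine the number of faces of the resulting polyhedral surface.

32

A nonagonal pyramid: V=10, E=18, F=10.
Attach a dodecagonal bipyramid (V=14, E=36, F=24) along a 3-gon: merge 3 vertices and 3 edges, delete both glued faces → V=21, E=51, F=32.
Check: V − E + F = 21 − 51 + 32 = 2.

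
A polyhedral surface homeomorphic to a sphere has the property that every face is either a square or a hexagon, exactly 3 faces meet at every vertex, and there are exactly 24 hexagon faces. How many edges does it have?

84

Let x be the number of squares; then F = 24 + x.
Edge–face incidences: 2E = 6·24 + 4·x = 144 + 4x.
Every vertex has degree 3, so 3V = 2E.
Euler: V − E + F = 2 ⇒ (2E)/3 − E + (24 + x) = 2.
Multiply by 6: 2·(2E) − 3·(2E) + 6·(24 + x) = 12, i.e. 144 + 6x − (144 + 4x) = 12.
Collecting terms: 2x = 12, so x = 6.
Then 2E = 144 + 4·6 = 168, so E = 84, V = 2E/3 = 56, F = 24 + 6 = 30.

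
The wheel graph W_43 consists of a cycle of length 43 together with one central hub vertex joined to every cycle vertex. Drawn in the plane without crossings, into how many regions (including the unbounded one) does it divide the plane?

W_43 has V = 43 + 1 = 44 vertices and E = 2·43 = 86 edges.
By Euler's formula F = 2 − V + E = 2 − 44 + 86 = 44.

44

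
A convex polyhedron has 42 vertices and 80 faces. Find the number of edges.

120

Here V − E + F = 2.
E = V + F − (2) = 42 + 80 − (2) = 120.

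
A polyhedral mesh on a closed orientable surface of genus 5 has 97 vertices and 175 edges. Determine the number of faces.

70

For a closed orientable surface of genus 5, χ = 2 − 2·5 = -8.
F = -8 − V + E = -8 − 97 + 175 = 70.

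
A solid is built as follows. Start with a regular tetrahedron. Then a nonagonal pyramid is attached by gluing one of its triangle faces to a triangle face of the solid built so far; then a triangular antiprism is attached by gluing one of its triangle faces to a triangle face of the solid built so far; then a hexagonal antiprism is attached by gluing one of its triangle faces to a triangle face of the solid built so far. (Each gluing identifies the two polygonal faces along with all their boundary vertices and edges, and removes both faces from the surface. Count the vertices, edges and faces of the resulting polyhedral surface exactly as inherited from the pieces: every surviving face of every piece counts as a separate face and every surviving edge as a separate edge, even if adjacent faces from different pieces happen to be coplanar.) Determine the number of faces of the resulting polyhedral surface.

30

A regular tetrahedron: V=4, E=6, F=4.
Attach a nonagonal pyramid (V=10, E=18, F=10) along a 3-gon: merge 3 vertices and 3 edges, delete both glued faces → V=11, E=21, F=12.
Attach a triangular antiprism (V=6, E=12, F=8) along a 3-gon: merge 3 vertices and 3 edges, delete both glued faces → V=14, E=30, F=18.
Attach a hexagonal antiprism (V=12, E=24, F=14) along a 3-gon: merge 3 vertices and 3 edges, delete both glued faces → V=23, E=51, F=30.
Check: V − E + F = 23 − 51 + 30 = 2.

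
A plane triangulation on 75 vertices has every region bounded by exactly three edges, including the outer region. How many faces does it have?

146

In a plane triangulation 3F = 2E and V − E + F = 2, so F = 2V − 4 = 2·75 − 4 = 146.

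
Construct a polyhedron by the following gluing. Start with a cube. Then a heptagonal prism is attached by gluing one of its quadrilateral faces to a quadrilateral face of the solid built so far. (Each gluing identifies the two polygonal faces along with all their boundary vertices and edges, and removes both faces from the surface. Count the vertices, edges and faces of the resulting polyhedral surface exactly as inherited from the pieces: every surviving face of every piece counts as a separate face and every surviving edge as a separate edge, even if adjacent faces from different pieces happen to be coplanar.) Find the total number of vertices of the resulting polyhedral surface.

18

A cube: V=8, E=12, F=6.
Attach a heptagonal prism (V=14, E=21, F=9) along a 4-gon: merge 4 vertices and 4 edges, delete both glued faces → V=18, E=29, F=13.
Check: V − E + F = 18 − 29 + 13 = 2.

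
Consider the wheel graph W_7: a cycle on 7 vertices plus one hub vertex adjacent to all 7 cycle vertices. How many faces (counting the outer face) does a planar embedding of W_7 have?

W_7 has V = 7 + 1 = 8 vertices and E = 2·7 = 14 edges.
By Euler's formula F = 2 − V + E = 2 − 8 + 14 = 8.

8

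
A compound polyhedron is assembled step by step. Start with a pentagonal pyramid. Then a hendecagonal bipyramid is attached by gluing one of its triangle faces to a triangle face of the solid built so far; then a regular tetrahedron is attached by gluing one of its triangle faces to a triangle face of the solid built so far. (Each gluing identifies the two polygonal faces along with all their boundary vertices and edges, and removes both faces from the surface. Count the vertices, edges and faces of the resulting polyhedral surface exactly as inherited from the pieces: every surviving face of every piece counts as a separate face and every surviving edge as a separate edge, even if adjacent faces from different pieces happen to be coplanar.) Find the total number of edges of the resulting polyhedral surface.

A pentagonal pyramid: V=6, E=10, F=6.
Attach a hendecagonal bipyramid (V=13, E=33, F=22) along a 3-gon: merge 3 vertices and 3 edges, delete both glued faces → V=16, E=40, F=26.
Attach a regular tetrahedron (V=4, E=6, F=4) along a 3-gon: merge 3 vertices and 3 edges, delete both glued faces → V=17, E=43, F=28.
Check: V − E + F = 17 − 43 + 28 = 2.

43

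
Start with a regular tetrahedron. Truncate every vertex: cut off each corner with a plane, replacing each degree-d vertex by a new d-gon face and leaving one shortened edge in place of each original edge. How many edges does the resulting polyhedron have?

The base solid has V = 4, E = 6, F = 4.
Truncation replaces each original edge-end by a new vertex, so V′ = 2E = 12.
Each original edge survives, and each old vertex of degree d contributes d new edges; summing degrees gives Σd = 2E, so E′ = E + 2E = 3E = 18.
Each original face survives and each original vertex becomes one new face: F′ = F + V = 8.

18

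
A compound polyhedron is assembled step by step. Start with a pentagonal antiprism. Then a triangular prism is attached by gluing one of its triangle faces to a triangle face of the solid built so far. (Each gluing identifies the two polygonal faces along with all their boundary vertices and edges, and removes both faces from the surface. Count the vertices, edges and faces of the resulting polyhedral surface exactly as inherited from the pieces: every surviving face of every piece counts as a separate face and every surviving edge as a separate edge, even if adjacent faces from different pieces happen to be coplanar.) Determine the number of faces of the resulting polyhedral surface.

A pentagonal antiprism: V=10, E=20, F=12.
Attach a triangular prism (V=6, E=9, F=5) along a 3-gon: merge 3 vertices and 3 edges, delete both glued faces → V=13, E=26, F=15.
Check: V − E + F = 13 − 26 + 15 = 2.

15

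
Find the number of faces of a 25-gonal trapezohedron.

50

The n-trapezohedron (dual of the n-antiprism) has V = 2·25 + 2 = 52, E = 4·25 = 100, F = 2·25 = 50.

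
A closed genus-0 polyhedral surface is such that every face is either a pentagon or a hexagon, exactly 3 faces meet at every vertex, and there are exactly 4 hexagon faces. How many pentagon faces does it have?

Let x be the number of pentagons; then F = 4 + x.
Edge–face incidences: 2E = 6·4 + 5·x = 24 + 5x.
Every vertex has degree 3, so 3V = 2E.
Euler: V − E + F = 2 ⇒ (2E)/3 − E + (4 + x) = 2.
Multiply by 6: 2·(2E) − 3·(2E) + 6·(4 + x) = 12, i.e. 24 + 6x − (24 + 5x) = 12.
Collecting terms: x = 12.
Then 2E = 24 + 5·12 = 84, so E = 42, V = 2E/3 = 28, F = 4 + 12 = 16.

12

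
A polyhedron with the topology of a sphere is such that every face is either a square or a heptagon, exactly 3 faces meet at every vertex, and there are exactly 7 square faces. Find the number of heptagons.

Let x be the number of heptagons; then F = 7 + x.
Edge–face incidences: 2E = 4·7 + 7·x = 28 + 7x.
Every vertex has degree 3, so 3V = 2E.
Euler: V − E + F = 2 ⇒ (2E)/3 − E + (7 + x) = 2.
Multiply by 6: 2·(2E) − 3·(2E) + 6·(7 + x) = 12, i.e. 42 + 6x − (28 + 7x) = 12.
Collecting terms: −x + 14 = 12, so −x = −2, so x = 2.
Then 2E = 28 + 7·2 = 42, so E = 21, V = 2E/3 = 14, F = 7 + 2 = 9.

2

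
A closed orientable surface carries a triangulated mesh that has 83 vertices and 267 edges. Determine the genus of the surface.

Every face is a triangle and each edge borders two faces, so 3F = 2·267, giving F = 178.
χ = V − E + F = 83 − 267 + 178 = -6.
For a closed orientable surface χ = 2 − 2g, so g = (2 − (-6))/2 = 4.

4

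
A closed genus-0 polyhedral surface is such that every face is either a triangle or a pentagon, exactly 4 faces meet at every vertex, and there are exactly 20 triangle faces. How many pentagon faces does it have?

12

Let x be the number of pentagons; then F = 20 + x.
Edge–face incidences: 2E = 3·20 + 5·x = 60 + 5x.
Every vertex has degree 4, so 4V = 2E.
Euler: V − E + F = 2 ⇒ (2E)/4 − E + (20 + x) = 2.
Multiply by 8: 2·(2E) − 4·(2E) + 8·(20 + x) = 16, i.e. 160 + 8x − 2·(60 + 5x) = 16.
Collecting terms: −2x + 40 = 16, so −2x = −24, so x = 12.
Then 2E = 60 + 5·12 = 120, so E = 60, V = 2E/4 = 30, F = 20 + 12 = 32.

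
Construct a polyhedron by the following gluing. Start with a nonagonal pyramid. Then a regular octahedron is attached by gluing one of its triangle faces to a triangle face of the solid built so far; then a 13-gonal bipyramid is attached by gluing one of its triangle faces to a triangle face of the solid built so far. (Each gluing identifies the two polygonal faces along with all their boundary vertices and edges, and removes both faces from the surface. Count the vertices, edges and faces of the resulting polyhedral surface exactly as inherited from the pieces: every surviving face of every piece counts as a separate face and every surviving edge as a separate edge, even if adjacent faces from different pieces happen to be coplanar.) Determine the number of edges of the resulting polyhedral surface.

63

A nonagonal pyramid: V=10, E=18, F=10.
Attach a regular octahedron (V=6, E=12, F=8) along a 3-gon: merge 3 vertices and 3 edges, delete both glued faces → V=13, E=27, F=16.
Attach a 13-gonal bipyramid (V=15, E=39, F=26) along a 3-gon: merge 3 vertices and 3 edges, delete both glued faces → V=25, E=63, F=40.
Check: V − E + F = 25 − 63 + 40 = 2.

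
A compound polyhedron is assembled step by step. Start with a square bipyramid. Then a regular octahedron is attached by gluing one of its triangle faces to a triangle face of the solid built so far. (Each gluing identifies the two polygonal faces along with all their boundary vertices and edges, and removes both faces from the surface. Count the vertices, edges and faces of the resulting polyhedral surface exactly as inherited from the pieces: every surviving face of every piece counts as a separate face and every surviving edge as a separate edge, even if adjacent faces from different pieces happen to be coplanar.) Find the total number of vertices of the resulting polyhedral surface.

9

A square bipyramid: V=6, E=12, F=8.
Attach a regular octahedron (V=6, E=12, F=8) along a 3-gon: merge 3 vertices and 3 edges, delete both glued faces → V=9, E=21, F=14.
Check: V − E + F = 9 − 21 + 14 = 2.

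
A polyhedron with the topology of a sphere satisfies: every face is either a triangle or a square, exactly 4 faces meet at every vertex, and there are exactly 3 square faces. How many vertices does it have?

Let x be the number of triangles; then F = 3 + x.
Edge–face incidences: 2E = 4·3 + 3·x = 12 + 3x.
Every vertex has degree 4, so 4V = 2E.
Euler: V − E + F = 2 ⇒ (2E)/4 − E + (3 + x) = 2.
Multiply by 8: 2·(2E) − 4·(2E) + 8·(3 + x) = 16, i.e. 24 + 8x − 2·(12 + 3x) = 16.
Collecting terms: 2x = 16, so x = 8.
Then 2E = 12 + 3·8 = 36, so E = 18, V = 2E/4 = 9, F = 3 + 8 = 11.

9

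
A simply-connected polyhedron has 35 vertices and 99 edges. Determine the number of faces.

Here V − E + F = 2.
F = 2 − V + E = 2 − 35 + 99 = 66.

66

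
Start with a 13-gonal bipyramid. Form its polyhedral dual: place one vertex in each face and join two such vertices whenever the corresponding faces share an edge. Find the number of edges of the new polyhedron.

The base solid has V = 15, E = 39, F = 26.
The dual swaps V and F and preserves E: V′ = F = 26, E′ = E = 39, F′ = V = 15.

39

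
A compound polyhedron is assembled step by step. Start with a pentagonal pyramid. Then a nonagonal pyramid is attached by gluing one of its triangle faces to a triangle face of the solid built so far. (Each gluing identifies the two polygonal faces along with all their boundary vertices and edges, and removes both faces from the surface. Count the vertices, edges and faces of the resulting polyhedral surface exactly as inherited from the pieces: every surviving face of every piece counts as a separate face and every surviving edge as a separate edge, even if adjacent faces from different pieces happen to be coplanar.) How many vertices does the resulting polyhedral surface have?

A pentagonal pyramid: V=6, E=10, F=6.
Attach a nonagonal pyramid (V=10, E=18, F=10) along a 3-gon: merge 3 vertices and 3 edges, delete both glued faces → V=13, E=25, F=14.
Check: V − E + F = 13 − 25 + 14 = 2.

13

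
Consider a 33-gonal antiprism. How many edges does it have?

An antiprism on an n-gon has two n-gon caps and 2n triangles: V = 2·33 = 66, E = 4·33 = 132, F = 2·33 + 2 = 68.

132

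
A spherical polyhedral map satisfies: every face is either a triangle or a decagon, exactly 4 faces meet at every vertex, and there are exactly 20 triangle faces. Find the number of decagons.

2

Let x be the number of decagons; then F = 20 + x.
Edge–face incidences: 2E = 3·20 + 10·x = 60 + 10x.
Every vertex has degree 4, so 4V = 2E.
Euler: V − E + F = 2 ⇒ (2E)/4 − E + (20 + x) = 2.
Multiply by 8: 2·(2E) − 4·(2E) + 8·(20 + x) = 16, i.e. 160 + 8x − 2·(60 + 10x) = 16.
Collecting terms: −12x + 40 = 16, so −12x = −24, so x = 2.
Then 2E = 60 + 10·2 = 80, so E = 40, V = 2E/4 = 20, F = 20 + 2 = 22.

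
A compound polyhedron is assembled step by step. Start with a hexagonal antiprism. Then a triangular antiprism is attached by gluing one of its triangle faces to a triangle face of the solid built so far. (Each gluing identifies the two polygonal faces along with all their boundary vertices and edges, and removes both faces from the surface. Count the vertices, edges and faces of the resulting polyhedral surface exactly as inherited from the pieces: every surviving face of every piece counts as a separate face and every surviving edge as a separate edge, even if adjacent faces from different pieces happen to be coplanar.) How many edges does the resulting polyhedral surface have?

33

A hexagonal antiprism: V=12, E=24, F=14.
Attach a triangular antiprism (V=6, E=12, F=8) along a 3-gon: merge 3 vertices and 3 edges, delete both glued faces → V=15, E=33, F=20.
Check: V − E + F = 15 − 33 + 20 = 2.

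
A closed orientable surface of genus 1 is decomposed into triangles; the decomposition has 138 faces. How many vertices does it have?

χ = 2 − 2·1 = 0, and every face is a triangle so 3F = 2E.
E = 3·138/2 = 207. Then V = 0 + E − F = 0 + 207 − 138 = 69.

69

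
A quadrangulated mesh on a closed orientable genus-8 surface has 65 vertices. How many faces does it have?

χ = 2 − 2·8 = -14, and every face is a square so 4F = 2E.
V − E + F = -14 with E = 4F/2 gives 65 − (4/2 − 1)·F = -14, so F = 79 and E = 158.

79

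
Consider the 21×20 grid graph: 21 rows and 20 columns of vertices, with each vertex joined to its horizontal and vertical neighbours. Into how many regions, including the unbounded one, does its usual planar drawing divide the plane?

The grid has V = 21·20 = 420 vertices and E = 21·19 + 20·20 = 799 edges.
F = 2 − V + E = 2 − 420 + 799 = 381.

381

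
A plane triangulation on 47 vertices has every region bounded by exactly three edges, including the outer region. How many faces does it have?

In a plane triangulation 3F = 2E and V − E + F = 2, so F = 2V − 4 = 2·47 − 4 = 90.

90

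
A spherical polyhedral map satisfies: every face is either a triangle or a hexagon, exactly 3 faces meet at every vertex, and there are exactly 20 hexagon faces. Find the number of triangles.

Let x be the number of triangles; then F = 20 + x.
Edge–face incidences: 2E = 6·20 + 3·x = 120 + 3x.
Every vertex has degree 3, so 3V = 2E.
Euler: V − E + F = 2 ⇒ (2E)/3 − E + (20 + x) = 2.
Multiply by 6: 2·(2E) − 3·(2E) + 6·(20 + x) = 12, i.e. 120 + 6x − (120 + 3x) = 12.
Collecting terms: 3x = 12, so x = 4.
Then 2E = 120 + 3·4 = 132, so E = 66, V = 2E/3 = 44, F = 20 + 4 = 24.

4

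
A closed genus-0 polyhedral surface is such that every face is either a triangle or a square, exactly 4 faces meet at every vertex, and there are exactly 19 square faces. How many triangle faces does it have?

Let x be the number of triangles; then F = 19 + x.
Edge–face incidences: 2E = 4·19 + 3·x = 76 + 3x.
Every vertex has degree 4, so 4V = 2E.
Euler: V − E + F = 2 ⇒ (2E)/4 − E + (19 + x) = 2.
Multiply by 8: 2·(2E) − 4·(2E) + 8·(19 + x) = 16, i.e. 152 + 8x − 2·(76 + 3x) = 16.
Collecting terms: 2x = 16, so x = 8.
Then 2E = 76 + 3·8 = 100, so E = 50, V = 2E/4 = 25, F = 19 + 8 = 27.

8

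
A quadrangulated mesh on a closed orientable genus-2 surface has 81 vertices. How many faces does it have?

83

χ = 2 − 2·2 = -2, and every face is a square so 4F = 2E.
V − E + F = -2 with E = 4F/2 gives 81 − (4/2 − 1)·F = -2, so F = 83 and E = 166.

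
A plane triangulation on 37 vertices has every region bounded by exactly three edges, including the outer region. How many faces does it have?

In a plane triangulation 3F = 2E and V − E + F = 2, so F = 2V − 4 = 2·37 − 4 = 70.

70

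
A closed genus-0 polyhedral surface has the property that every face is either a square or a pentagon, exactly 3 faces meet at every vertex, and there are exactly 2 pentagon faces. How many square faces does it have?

5

Let x be the number of squares; then F = 2 + x.
Edge–face incidences: 2E = 5·2 + 4·x = 10 + 4x.
Every vertex has degree 3, so 3V = 2E.
Euler: V − E + F = 2 ⇒ (2E)/3 − E + (2 + x) = 2.
Multiply by 6: 2·(2E) − 3·(2E) + 6·(2 + x) = 12, i.e. 12 + 6x − (10 + 4x) = 12.
Collecting terms: 2x + 2 = 12, so 2x = 10, so x = 5.
Then 2E = 10 + 4·5 = 30, so E = 15, V = 2E/3 = 10, F = 2 + 5 = 7.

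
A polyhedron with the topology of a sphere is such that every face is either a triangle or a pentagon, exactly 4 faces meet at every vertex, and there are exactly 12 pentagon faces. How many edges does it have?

60

Let x be the number of triangles; then F = 12 + x.
Edge–face incidences: 2E = 5·12 + 3·x = 60 + 3x.
Every vertex has degree 4, so 4V = 2E.
Euler: V − E + F = 2 ⇒ (2E)/4 − E + (12 + x) = 2.
Multiply by 8: 2·(2E) − 4·(2E) + 8·(12 + x) = 16, i.e. 96 + 8x − 2·(60 + 3x) = 16.
Collecting terms: 2x − 24 = 16, so 2x = 40, so x = 20.
Then 2E = 60 + 3·20 = 120, so E = 60, V = 2E/4 = 30, F = 12 + 20 = 32.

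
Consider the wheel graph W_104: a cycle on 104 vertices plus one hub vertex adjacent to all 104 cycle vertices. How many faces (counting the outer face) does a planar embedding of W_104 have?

105

W_104 has V = 104 + 1 = 105 vertices and E = 2·104 = 208 edges.
By Euler's formula F = 2 − V + E = 2 − 105 + 208 = 105.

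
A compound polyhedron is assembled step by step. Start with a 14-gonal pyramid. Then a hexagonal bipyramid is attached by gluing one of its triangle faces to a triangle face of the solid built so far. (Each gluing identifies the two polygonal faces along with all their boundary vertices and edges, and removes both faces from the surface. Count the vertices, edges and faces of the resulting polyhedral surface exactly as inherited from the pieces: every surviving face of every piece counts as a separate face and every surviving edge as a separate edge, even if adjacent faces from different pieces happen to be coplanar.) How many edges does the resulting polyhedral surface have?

43

A 14-gonal pyramid: V=15, E=28, F=15.
Attach a hexagonal bipyramid (V=8, E=18, F=12) along a 3-gon: merge 3 vertices and 3 edges, delete both glued faces → V=20, E=43, F=25.
Check: V − E + F = 20 − 43 + 25 = 2.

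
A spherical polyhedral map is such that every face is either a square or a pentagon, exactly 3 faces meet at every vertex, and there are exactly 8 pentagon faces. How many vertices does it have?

Let x be the number of squares; then F = 8 + x.
Edge–face incidences: 2E = 5·8 + 4·x = 40 + 4x.
Every vertex has degree 3, so 3V = 2E.
Euler: V − E + F = 2 ⇒ (2E)/3 − E + (8 + x) = 2.
Multiply by 6: 2·(2E) − 3·(2E) + 6·(8 + x) = 12, i.e. 48 + 6x − (40 + 4x) = 12.
Collecting terms: 2x + 8 = 12, so 2x = 4, so x = 2.
Then 2E = 40 + 4·2 = 48, so E = 24, V = 2E/3 = 16, F = 8 + 2 = 10.

16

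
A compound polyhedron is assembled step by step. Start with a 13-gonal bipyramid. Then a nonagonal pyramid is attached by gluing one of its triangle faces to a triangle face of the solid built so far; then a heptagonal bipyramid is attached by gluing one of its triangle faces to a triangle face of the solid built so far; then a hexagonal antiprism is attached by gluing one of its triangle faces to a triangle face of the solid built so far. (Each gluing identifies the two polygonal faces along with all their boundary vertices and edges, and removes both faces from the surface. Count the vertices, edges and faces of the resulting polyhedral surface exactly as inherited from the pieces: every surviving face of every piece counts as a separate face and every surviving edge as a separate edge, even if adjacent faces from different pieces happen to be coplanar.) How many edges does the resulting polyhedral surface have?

93

A 13-gonal bipyramid: V=15, E=39, F=26.
Attach a nonagonal pyramid (V=10, E=18, F=10) along a 3-gon: merge 3 vertices and 3 edges, delete both glued faces → V=22, E=54, F=34.
Attach a heptagonal bipyramid (V=9, E=21, F=14) along a 3-gon: merge 3 vertices and 3 edges, delete both glued faces → V=28, E=72, F=46.
Attach a hexagonal antiprism (V=12, E=24, F=14) along a 3-gon: merge 3 vertices and 3 edges, delete both glued faces → V=37, E=93, F=58.
Check: V − E + F = 37 − 93 + 58 = 2.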